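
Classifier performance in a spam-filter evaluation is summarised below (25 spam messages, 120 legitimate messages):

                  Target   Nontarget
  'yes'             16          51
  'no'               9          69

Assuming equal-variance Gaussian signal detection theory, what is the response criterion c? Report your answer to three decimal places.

c = -0.085

H = 16/25 = 0.6400
FA = 51/120 = 0.4250
z(0.6400) = 0.3585, z(0.4250) = -0.1891
c = −½·[z(H) + z(FA)] = −0.5 × (0.3585 + (-0.1891)) = -0.0847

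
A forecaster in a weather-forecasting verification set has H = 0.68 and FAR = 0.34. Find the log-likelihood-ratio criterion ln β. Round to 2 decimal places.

z(H) = 0.468
z(FA) = -0.412
ln β = −½·[z(H)² − z(FA)²] = −0.5 × (0.219 − 0.170) = -0.0245

ln β = -0.02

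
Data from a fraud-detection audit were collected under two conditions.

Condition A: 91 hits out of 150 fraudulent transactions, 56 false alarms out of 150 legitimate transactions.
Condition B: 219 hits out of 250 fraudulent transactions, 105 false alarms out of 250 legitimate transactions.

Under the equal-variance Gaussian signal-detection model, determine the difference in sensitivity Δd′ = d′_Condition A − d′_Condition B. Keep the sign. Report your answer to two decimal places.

Δd′ = -0.76

Condition A: z(0.6067) = 0.271, z(0.3733) = -0.323, d' = 0.594
Condition B: z(0.8760) = 1.155, z(0.4200) = -0.202, d' = 1.357
Δd' = d'_Condition A − d'_Condition B = 0.594 − 1.357 = -0.763
Condition B has the higher sensitivity.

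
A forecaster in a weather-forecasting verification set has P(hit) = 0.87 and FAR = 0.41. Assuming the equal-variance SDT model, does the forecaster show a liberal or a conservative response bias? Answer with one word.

z(H) = 1.126, z(FA) = -0.228
c = −½·(z(H) + z(FA)) = -0.449
c < 0 → liberal criterion (biased toward responding “yes”).

liberal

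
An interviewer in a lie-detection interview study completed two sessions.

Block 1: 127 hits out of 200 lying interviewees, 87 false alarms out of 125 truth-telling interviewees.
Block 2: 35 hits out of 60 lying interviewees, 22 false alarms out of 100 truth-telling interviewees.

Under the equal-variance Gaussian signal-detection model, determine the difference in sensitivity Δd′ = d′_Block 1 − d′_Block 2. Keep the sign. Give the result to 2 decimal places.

Block 1: z(0.6350) = 0.345, z(0.6960) = 0.513, d' = -0.168
Block 2: z(0.5833) = 0.210, z(0.2200) = -0.772, d' = 0.982
Δd' = d'_Block 1 − d'_Block 2 = -0.168 − 0.982 = -1.150
Block 2 has the higher sensitivity.

Δd′ = -1.15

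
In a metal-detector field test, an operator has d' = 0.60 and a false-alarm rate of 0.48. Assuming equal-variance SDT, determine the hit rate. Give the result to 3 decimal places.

z(false-alarm rate) = z(0.48) = -0.0502
z(H) = z(FA) + d' = -0.0502 + 0.60 = 0.5498
hit rate = Φ(0.5498) = 0.7088

hit rate = 0.709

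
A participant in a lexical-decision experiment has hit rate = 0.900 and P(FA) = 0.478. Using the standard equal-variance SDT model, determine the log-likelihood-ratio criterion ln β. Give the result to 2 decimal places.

Φ⁻¹(H) = Φ⁻¹(0.900) = 1.282
Φ⁻¹(FA) = Φ⁻¹(0.478) = -0.055
ln β = −½·[z(H)² − z(FA)²] = −0.5 × (1.644 − 0.003) = -0.8205

ln β = -0.82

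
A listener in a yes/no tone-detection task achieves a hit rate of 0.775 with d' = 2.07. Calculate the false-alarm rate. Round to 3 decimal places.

z(hit rate) = z(0.775) = 0.7554
z(FA) = z(H) − d' = 0.7554 − 2.07 = -1.3146
false-alarm rate = Φ(-1.3146) = 0.0943

false-alarm rate = 0.094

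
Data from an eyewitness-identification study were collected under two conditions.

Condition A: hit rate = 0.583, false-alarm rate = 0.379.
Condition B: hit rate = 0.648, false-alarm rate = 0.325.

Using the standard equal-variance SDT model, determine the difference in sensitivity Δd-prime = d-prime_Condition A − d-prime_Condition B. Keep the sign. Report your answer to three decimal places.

Condition A: z(0.583) = 0.2096, z(0.379) = -0.3081, d' = 0.5177
Condition B: z(0.648) = 0.3799, z(0.325) = -0.4538, d' = 0.8337
Δd' = d'_Condition A − d'_Condition B = 0.5177 − 0.8337 = -0.3160
Condition B has the higher sensitivity.

Δd-prime = -0.316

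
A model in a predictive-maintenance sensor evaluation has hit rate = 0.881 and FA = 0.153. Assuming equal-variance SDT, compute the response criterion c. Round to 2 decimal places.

c = -0.08

z(H) = z(0.881) = 1.180
z(FA) = z(0.153) = -1.024
c = −½·[z(H) + z(FA)] = −0.5 × (1.180 + (-1.024)) = -0.078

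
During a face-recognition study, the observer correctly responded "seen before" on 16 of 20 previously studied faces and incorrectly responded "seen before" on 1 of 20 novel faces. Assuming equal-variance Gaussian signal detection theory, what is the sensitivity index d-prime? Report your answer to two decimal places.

H = 16/20 = 0.8000
FA = 1/20 = 0.0500
z(H) = z(0.8000) = 0.8416
z(FA) = z(0.0500) = -1.6449
d' = z(H) − z(FA) = 0.8416 − (-1.6449) = 2.4865

d-prime = 2.49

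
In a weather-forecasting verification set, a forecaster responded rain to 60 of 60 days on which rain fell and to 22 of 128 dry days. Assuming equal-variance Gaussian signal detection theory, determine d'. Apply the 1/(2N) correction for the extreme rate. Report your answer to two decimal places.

d' = 3.34

The hit rate is 60/60 = 1, so apply the 1/(2N) correction: H → 1 − 1/(2·60) = 0.99167.
z(H) = z(0.99167) = 2.394
z(FA) = z(0.17188) = -0.947
d' = 2.394 − (-0.947) = 3.341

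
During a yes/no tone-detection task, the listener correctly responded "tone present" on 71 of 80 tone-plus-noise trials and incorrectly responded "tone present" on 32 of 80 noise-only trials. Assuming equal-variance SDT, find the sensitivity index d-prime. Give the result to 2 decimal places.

d-prime = 1.47

H = 71/80 = 0.8875
FA = 32/80 = 0.4000
z(H) = z(0.8875) = 1.213
z(FA) = z(0.4000) = -0.253
d' = z(H) − z(FA) = 1.213 − (-0.253) = 1.466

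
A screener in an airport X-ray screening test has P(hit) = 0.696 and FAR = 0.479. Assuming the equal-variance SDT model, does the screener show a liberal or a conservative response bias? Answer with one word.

liberal

z(H) = 0.513, z(FA) = -0.053
c = −½·(z(H) + z(FA)) = -0.230
c < 0 → liberal criterion (biased toward responding “yes”).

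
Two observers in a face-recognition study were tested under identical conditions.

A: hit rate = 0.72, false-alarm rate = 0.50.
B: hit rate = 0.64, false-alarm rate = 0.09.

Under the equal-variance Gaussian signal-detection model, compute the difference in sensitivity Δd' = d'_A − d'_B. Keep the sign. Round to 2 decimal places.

A: z(0.72) = 0.583, z(0.50) = 0.000, d' = 0.583
B: z(0.64) = 0.358, z(0.09) = -1.341, d' = 1.699
Δd' = d'_A − d'_B = 0.583 − 1.699 = -1.116
B has the higher sensitivity.

Δd' = -1.12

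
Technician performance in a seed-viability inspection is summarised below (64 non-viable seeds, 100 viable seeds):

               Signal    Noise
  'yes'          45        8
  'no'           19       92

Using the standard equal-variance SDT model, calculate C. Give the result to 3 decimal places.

C = 0.436

H = 45/64 = 0.7031
FA = 8/100 = 0.0800
Φ⁻¹(H) = 0.5333
Φ⁻¹(FA) = -1.4051
c = −½·[z(H) + z(FA)] = −0.5 × (0.5333 + (-1.4051)) = 0.4359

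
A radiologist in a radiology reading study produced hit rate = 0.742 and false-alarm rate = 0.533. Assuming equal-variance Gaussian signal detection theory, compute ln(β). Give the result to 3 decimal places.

z(H) = z(0.742) = 0.6495
z(FA) = z(0.533) = 0.0828
ln β = −½·[z(H)² − z(FA)²] = −0.5 × (0.4219 − 0.0069) = -0.2075

ln β = -0.208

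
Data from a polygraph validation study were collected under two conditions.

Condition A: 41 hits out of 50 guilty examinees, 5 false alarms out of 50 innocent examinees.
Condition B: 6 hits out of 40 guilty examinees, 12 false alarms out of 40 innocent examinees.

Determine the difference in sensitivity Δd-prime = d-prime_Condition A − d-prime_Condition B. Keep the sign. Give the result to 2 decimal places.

Condition A: z(0.8200) = 0.915, z(0.1000) = -1.282, d' = 2.197
Condition B: z(0.1500) = -1.036, z(0.3000) = -0.524, d' = -0.512
Δd' = d'_Condition A − d'_Condition B = 2.197 − (-0.512) = 2.709
Condition A has the higher sensitivity.

Δd-prime = 2.71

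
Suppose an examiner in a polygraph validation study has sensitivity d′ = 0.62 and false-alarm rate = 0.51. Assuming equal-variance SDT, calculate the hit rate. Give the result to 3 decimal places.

z(false-alarm rate) = z(0.51) = 0.0251
z(H) = z(FA) + d' = 0.0251 + 0.62 = 0.6451
hit rate = Φ(0.6451) = 0.7406

hit rate = 0.741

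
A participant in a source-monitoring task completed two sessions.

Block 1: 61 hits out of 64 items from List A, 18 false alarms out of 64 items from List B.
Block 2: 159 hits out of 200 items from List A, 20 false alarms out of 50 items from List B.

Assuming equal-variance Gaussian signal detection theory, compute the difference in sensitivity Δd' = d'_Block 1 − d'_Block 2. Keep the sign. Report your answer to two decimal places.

Δd' = 1.18

Block 1: z(0.9531) = 1.676, z(0.2812) = -0.579, d' = 2.255
Block 2: z(0.7950) = 0.824, z(0.4000) = -0.253, d' = 1.077
Δd' = d'_Block 1 − d'_Block 2 = 2.255 − 1.077 = 1.178
Block 1 has the higher sensitivity.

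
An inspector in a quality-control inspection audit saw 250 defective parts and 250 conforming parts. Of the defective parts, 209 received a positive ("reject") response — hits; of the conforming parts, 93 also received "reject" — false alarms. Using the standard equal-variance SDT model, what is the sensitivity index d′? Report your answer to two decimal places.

d′ = 1.30

H = 209/250 = 0.8360
FA = 93/250 = 0.3720
z(0.8360) = 0.9782, z(0.3720) = -0.3266
d' = z(H) − z(FA) = 0.9782 − (-0.3266) = 1.3048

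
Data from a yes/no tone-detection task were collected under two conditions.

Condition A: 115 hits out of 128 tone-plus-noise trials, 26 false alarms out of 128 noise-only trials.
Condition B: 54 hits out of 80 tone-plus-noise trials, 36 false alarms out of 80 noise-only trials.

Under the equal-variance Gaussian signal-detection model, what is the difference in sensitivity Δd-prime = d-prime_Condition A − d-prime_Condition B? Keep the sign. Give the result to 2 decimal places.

Δd-prime = 1.52

Condition A: z(0.8984) = 1.272, z(0.2031) = -0.831, d' = 2.103
Condition B: z(0.6750) = 0.454, z(0.4500) = -0.126, d' = 0.580
Δd' = d'_Condition A − d'_Condition B = 2.103 − 0.580 = 1.523
Condition A has the higher sensitivity.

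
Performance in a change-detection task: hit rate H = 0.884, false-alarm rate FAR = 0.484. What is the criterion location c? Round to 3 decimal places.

c = -0.578

Φ⁻¹(H) = 1.1952
Φ⁻¹(FA) = -0.0401
c = −½·[z(H) + z(FA)] = −0.5 × (1.1952 + (-0.0401)) = -0.57755
c < 0: the observer has a liberal response bias.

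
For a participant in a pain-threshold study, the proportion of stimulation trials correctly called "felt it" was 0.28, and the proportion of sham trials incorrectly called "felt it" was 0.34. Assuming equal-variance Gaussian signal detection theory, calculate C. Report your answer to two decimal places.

C = 0.50

z(H) = -0.583
z(FA) = -0.412
c = −½·[z(H) + z(FA)] = −0.5 × (-0.583 + (-0.412)) = 0.4975
c > 0: the participant has a conservative response bias.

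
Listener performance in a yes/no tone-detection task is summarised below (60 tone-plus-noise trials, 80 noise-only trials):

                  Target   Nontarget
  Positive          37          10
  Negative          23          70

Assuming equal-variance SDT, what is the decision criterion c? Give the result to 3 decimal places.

c = 0.427

H = 37/60 = 0.6167
FA = 10/80 = 0.1250
z(H) = z(0.6167) = 0.2968
z(FA) = z(0.1250) = -1.1503
c = −½·[z(H) + z(FA)] = −0.5 × (0.2968 + (-1.1503)) = 0.42675
c > 0: the listener has a conservative response bias.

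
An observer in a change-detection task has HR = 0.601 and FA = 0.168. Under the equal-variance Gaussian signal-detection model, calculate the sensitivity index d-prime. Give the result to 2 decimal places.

z(H) = 0.2559
z(FA) = -0.9621
d' = z(H) − z(FA) = 0.2559 − (-0.9621) = 1.2180

d-prime = 1.22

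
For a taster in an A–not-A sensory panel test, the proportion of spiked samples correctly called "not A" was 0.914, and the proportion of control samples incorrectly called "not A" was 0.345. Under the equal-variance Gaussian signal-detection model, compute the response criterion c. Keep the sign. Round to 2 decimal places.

c = -0.48

z(0.914) = 1.3658, z(0.345) = -0.3989
c = −½·[z(H) + z(FA)] = −0.5 × (1.3658 + (-0.3989)) = -0.48345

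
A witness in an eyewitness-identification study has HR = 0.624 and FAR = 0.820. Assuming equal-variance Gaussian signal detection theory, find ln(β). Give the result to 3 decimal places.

z(0.624) = 0.3160, z(0.820) = 0.9154
ln β = −½·[z(H)² − z(FA)²] = −0.5 × (0.0999 − 0.8380) = 0.36905

ln β = 0.369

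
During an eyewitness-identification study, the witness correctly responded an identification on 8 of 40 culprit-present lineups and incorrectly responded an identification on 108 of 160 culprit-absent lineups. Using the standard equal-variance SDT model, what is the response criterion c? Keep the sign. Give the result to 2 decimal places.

c = 0.19

H = 8/40 = 0.2000
FA = 108/160 = 0.6750
z(H) = -0.842
z(FA) = 0.454
c = −½·[z(H) + z(FA)] = −0.5 × (-0.842 + 0.454) = 0.194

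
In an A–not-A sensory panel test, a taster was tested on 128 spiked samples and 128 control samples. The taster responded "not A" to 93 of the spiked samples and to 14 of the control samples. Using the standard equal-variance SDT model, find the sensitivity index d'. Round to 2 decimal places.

d' = 1.83

H = 93/128 = 0.7266
FA = 14/128 = 0.1094
z(0.7266) = 0.603, z(0.1094) = -1.230
d' = z(H) − z(FA) = 0.603 − (-1.230) = 1.833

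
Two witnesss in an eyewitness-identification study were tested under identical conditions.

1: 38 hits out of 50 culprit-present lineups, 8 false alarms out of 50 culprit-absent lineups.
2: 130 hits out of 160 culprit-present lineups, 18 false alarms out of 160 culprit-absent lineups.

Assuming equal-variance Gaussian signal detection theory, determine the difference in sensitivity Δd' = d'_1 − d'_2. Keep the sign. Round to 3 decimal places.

Δd' = -0.400

1: z(0.7600) = 0.7063, z(0.1600) = -0.9945, d' = 1.7008
2: z(0.8125) = 0.8871, z(0.1125) = -1.2133, d' = 2.1004
Δd' = d'_1 − d'_2 = 1.7008 − 2.1004 = -0.3996
2 has the higher sensitivity.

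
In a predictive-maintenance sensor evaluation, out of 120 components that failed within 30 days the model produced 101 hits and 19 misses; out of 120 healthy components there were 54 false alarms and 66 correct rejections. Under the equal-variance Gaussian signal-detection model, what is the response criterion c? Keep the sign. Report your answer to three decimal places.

c = -0.438

H = 101/120 = 0.8417
FA = 54/120 = 0.4500
z(0.8417) = 1.0015, z(0.4500) = -0.1257
c = −½·[z(H) + z(FA)] = −0.5 × (1.0015 + (-0.1257)) = -0.4379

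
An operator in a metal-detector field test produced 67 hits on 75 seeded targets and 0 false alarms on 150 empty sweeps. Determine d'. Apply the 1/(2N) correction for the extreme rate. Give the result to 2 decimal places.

The false-alarm rate is 0/150 = 0, so apply the 1/(2N) correction: FA → 1/(2·150) = 0.00333.
z(H) = z(0.89333) = 1.244
z(FA) = z(0.00333) = -2.713
d' = 1.244 − (-2.713) = 3.957

d' = 3.96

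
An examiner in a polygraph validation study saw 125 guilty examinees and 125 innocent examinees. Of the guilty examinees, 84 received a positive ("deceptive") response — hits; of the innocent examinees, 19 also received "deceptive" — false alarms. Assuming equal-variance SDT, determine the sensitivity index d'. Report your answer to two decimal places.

d' = 1.47

H = 84/125 = 0.6720
FA = 19/125 = 0.1520
z(0.6720) = 0.4454, z(0.1520) = -1.0279
d' = z(H) − z(FA) = 0.4454 − (-1.0279) = 1.4733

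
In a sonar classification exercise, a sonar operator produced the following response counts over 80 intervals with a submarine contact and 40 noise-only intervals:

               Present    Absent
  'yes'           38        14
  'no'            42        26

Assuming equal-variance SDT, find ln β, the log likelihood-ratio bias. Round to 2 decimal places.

ln β = 0.07

H = 38/80 = 0.4750
FA = 14/40 = 0.3500
z(0.4750) = -0.063, z(0.3500) = -0.385
ln β = −½·[z(H)² − z(FA)²] = −0.5 × (0.004 − 0.148) = 0.072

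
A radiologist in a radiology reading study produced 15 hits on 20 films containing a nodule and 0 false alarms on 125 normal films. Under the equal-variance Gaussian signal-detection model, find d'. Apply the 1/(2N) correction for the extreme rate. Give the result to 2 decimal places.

The false-alarm rate is 0/125 = 0, so apply the 1/(2N) correction: FA → 1/(2·125) = 0.00400.
z(H) = z(0.75000) = 0.674
z(FA) = z(0.00400) = -2.652
d' = 0.674 − (-2.652) = 3.326

d' = 3.33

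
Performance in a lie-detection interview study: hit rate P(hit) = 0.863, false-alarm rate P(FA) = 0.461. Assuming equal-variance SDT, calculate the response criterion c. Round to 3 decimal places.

Φ⁻¹(H) = Φ⁻¹(0.863) = 1.0939
Φ⁻¹(FA) = Φ⁻¹(0.461) = -0.0979
c = −½·[z(H) + z(FA)] = −0.5 × (1.0939 + (-0.0979)) = -0.4980

c = -0.498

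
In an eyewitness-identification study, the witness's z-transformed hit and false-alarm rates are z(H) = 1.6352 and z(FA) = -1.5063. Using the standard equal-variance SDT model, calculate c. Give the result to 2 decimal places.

c = -0.06

c = −½·[z(H) + z(FA)] = −½·(1.6352 + (-1.5063)) = -0.06445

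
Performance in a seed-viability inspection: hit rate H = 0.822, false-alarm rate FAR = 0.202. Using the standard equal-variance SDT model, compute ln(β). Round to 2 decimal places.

z(0.822) = 0.923, z(0.202) = -0.834
ln β = −½·[z(H)² − z(FA)²] = −0.5 × (0.852 − 0.696) = -0.078

ln β = -0.08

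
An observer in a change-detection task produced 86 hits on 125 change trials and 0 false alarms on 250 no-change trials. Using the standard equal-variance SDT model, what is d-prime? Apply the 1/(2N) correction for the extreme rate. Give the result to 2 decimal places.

d-prime = 3.37

The false-alarm rate is 0/250 = 0, so apply the 1/(2N) correction: FA → 1/(2·250) = 0.00200.
z(H) = z(0.68800) = 0.490
z(FA) = z(0.00200) = -2.878
d' = 0.490 − (-2.878) = 3.368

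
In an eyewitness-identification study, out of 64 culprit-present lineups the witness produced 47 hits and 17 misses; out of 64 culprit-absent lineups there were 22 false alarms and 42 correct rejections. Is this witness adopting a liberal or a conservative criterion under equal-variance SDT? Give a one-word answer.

z(H) = 0.626, z(FA) = -0.402
c = −½·(z(H) + z(FA)) = -0.112
c < 0 → liberal criterion (biased toward responding “yes”).

liberal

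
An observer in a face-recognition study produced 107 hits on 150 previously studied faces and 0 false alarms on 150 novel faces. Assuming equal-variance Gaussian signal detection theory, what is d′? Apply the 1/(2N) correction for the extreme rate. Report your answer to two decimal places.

d′ = 3.28

The false-alarm rate is 0/150 = 0, so apply the 1/(2N) correction: FA → 1/(2·150) = 0.00333.
z(H) = z(0.71333) = 0.563
z(FA) = z(0.00333) = -2.713
d' = 0.563 − (-2.713) = 3.276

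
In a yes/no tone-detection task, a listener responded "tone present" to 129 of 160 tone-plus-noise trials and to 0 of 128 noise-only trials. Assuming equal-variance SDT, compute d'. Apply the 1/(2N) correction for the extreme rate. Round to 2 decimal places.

The false-alarm rate is 0/128 = 0, so apply the 1/(2N) correction: FA → 1/(2·128) = 0.00391.
z(H) = z(0.80625) = 0.864
z(FA) = z(0.00391) = -2.660
d' = 0.864 − (-2.660) = 3.524

d' = 3.52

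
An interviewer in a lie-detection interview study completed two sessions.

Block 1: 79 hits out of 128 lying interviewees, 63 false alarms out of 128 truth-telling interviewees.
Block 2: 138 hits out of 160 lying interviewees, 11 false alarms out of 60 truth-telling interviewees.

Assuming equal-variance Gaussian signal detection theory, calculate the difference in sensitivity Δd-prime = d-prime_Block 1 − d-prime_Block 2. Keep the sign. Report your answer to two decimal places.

Δd-prime = -1.68

Block 1: z(0.6172) = 0.298, z(0.4922) = -0.020, d' = 0.318
Block 2: z(0.8625) = 1.092, z(0.1833) = -0.903, d' = 1.995
Δd' = d'_Block 1 − d'_Block 2 = 0.318 − 1.995 = -1.677
Block 2 has the higher sensitivity.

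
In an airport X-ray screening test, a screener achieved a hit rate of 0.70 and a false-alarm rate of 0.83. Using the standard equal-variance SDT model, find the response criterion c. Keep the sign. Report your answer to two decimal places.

c = -0.74

z(H) = 0.5244
z(FA) = 0.9542
c = −½·[z(H) + z(FA)] = −0.5 × (0.5244 + 0.9542) = -0.7393
c < 0: the screener has a liberal response bias.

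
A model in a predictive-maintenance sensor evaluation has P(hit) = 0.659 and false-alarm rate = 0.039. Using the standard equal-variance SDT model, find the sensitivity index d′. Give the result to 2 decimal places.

Φ⁻¹(H) = Φ⁻¹(0.659) = 0.4097
Φ⁻¹(FA) = Φ⁻¹(0.039) = -1.7624
d' = z(H) − z(FA) = 0.4097 − (-1.7624) = 2.1721

d′ = 2.17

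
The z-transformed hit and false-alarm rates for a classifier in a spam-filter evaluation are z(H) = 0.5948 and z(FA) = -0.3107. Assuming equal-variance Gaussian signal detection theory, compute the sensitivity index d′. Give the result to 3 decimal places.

d' = z(H) − z(FA) = 0.5948 − (-0.3107) = 0.9055

d′ = 0.906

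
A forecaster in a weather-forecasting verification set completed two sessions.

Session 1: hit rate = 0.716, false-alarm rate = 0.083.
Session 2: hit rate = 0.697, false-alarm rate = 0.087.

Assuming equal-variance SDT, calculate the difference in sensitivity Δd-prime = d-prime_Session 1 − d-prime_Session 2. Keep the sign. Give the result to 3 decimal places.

Δd-prime = 0.081

Session 1: z(0.716) = 0.5710, z(0.083) = -1.3852, d' = 1.9562
Session 2: z(0.697) = 0.5158, z(0.087) = -1.3595, d' = 1.8753
Δd' = d'_Session 1 − d'_Session 2 = 1.9562 − 1.8753 = 0.0809
Session 1 has the higher sensitivity.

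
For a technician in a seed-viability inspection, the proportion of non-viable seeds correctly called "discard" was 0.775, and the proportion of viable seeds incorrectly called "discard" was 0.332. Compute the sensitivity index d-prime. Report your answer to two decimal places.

Φ⁻¹(H) = Φ⁻¹(0.775) = 0.7554
Φ⁻¹(FA) = Φ⁻¹(0.332) = -0.4344
d' = z(H) − z(FA) = 0.7554 − (-0.4344) = 1.1898

d-prime = 1.19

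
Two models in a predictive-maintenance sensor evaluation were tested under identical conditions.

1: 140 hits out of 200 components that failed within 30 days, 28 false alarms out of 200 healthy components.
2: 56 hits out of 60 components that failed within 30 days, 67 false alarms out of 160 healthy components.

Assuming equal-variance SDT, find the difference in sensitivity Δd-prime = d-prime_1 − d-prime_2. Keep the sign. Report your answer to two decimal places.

Δd-prime = -0.10

1: z(0.7000) = 0.524, z(0.1400) = -1.080, d' = 1.604
2: z(0.9333) = 1.501, z(0.4188) = -0.205, d' = 1.706
Δd' = d'_1 − d'_2 = 1.604 − 1.706 = -0.102
2 has the higher sensitivity.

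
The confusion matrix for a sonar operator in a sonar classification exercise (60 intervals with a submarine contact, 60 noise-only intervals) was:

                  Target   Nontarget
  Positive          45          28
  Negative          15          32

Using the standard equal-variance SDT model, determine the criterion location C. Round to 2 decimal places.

C = -0.30

H = 45/60 = 0.7500
FA = 28/60 = 0.4667
Φ⁻¹(0.7500) = 0.674, Φ⁻¹(0.4667) = -0.084
c = −½·[z(H) + z(FA)] = −0.5 × (0.674 + (-0.084)) = -0.295
c < 0: the sonar operator has a liberal response bias.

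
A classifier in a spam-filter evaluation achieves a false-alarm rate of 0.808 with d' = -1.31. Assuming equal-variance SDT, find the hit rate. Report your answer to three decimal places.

hit rate = 0.330

z(false-alarm rate) = z(0.808) = 0.8705
z(H) = z(FA) + d' = 0.8705 + (-1.31) = -0.4395
hit rate = Φ(-0.4395) = 0.3301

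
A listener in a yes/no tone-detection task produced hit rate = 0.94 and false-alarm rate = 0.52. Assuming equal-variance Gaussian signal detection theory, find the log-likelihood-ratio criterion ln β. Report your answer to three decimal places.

Φ⁻¹(H) = Φ⁻¹(0.94) = 1.5548
Φ⁻¹(FA) = Φ⁻¹(0.52) = 0.0502
ln β = −½·[z(H)² − z(FA)²] = −0.5 × (2.4174 − 0.0025) = -1.20745

ln β = -1.207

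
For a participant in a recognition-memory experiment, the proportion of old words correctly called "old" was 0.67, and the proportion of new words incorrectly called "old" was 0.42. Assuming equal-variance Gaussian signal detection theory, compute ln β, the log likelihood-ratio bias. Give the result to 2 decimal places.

ln β = -0.08

Φ⁻¹(0.67) = 0.440, Φ⁻¹(0.42) = -0.202
ln β = −½·[z(H)² − z(FA)²] = −0.5 × (0.194 − 0.041) = -0.0765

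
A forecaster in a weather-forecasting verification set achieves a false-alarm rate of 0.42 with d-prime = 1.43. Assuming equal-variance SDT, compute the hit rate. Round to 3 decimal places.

z(false-alarm rate) = z(0.42) = -0.2019
z(H) = z(FA) + d' = -0.2019 + 1.43 = 1.2281
hit rate = Φ(1.2281) = 0.8903

hit rate = 0.890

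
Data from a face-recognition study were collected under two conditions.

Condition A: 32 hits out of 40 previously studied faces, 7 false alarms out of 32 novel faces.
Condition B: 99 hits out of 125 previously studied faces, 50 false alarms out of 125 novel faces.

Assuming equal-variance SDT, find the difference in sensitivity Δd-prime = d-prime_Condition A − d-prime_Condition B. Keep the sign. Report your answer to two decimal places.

Condition A: z(0.8000) = 0.842, z(0.2188) = -0.776, d' = 1.618
Condition B: z(0.7920) = 0.813, z(0.4000) = -0.253, d' = 1.066
Δd' = d'_Condition A − d'_Condition B = 1.618 − 1.066 = 0.552
Condition A has the higher sensitivity.

Δd-prime = 0.55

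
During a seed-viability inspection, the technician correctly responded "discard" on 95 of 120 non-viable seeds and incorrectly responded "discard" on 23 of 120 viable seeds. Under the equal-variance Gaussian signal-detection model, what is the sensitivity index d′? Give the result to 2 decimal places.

H = 95/120 = 0.7917
FA = 23/120 = 0.1917
z(H) = 0.8123
z(FA) = -0.8716
d' = z(H) − z(FA) = 0.8123 − (-0.8716) = 1.6839

d′ = 1.68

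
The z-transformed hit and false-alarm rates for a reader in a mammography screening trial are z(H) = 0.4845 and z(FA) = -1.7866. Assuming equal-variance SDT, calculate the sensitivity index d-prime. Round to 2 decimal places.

d-prime = 2.27

d' = z(H) − z(FA) = 0.4845 − (-1.7866) = 2.2711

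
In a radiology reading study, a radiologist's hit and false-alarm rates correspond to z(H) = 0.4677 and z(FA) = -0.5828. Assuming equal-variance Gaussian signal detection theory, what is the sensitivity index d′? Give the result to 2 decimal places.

d′ = 1.05

d' = z(H) − z(FA) = 0.4677 − (-0.5828) = 1.0505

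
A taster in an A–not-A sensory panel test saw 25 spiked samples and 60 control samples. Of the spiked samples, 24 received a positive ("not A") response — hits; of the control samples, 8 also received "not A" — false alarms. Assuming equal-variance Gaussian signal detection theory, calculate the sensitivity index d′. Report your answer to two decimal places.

H = 24/25 = 0.9600
FA = 8/60 = 0.1333
z(0.9600) = 1.7507, z(0.1333) = -1.1109
d' = z(H) − z(FA) = 1.7507 − (-1.1109) = 2.8616

d′ = 2.86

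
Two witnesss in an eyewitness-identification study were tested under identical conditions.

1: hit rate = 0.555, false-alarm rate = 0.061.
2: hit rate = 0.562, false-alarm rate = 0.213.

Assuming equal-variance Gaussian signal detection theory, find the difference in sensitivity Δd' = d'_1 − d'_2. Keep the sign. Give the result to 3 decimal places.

1: z(0.555) = 0.1383, z(0.061) = -1.5464, d' = 1.6847
2: z(0.562) = 0.1560, z(0.213) = -0.7961, d' = 0.9521
Δd' = d'_1 − d'_2 = 1.6847 − 0.9521 = 0.7326
1 has the higher sensitivity.

Δd' = 0.733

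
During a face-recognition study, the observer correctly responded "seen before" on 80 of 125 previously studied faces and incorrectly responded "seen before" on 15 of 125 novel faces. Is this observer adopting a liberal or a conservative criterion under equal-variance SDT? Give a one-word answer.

z(H) = 0.358, z(FA) = -1.175
c = −½·(z(H) + z(FA)) = 0.4085
c > 0 → conservative criterion (biased toward responding “no”).

conservative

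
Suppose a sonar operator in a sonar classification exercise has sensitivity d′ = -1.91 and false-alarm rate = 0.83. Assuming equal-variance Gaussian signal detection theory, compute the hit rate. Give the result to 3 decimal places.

hit rate = 0.170

z(false-alarm rate) = z(0.83) = 0.9542
z(H) = z(FA) + d' = 0.9542 + (-1.91) = -0.9558
hit rate = Φ(-0.9558) = 0.1696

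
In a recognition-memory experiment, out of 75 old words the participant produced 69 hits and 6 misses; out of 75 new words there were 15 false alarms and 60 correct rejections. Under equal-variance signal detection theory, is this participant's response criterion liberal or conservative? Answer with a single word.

liberal

z(H) = 1.405, z(FA) = -0.842
c = −½·(z(H) + z(FA)) = -0.2815
c < 0 → liberal criterion (biased toward responding “yes”).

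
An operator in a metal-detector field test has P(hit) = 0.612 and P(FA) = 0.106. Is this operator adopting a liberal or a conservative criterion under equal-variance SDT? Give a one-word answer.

z(H) = 0.285, z(FA) = -1.248
c = −½·(z(H) + z(FA)) = 0.4815
c > 0 → conservative criterion (biased toward responding “no”).

conservative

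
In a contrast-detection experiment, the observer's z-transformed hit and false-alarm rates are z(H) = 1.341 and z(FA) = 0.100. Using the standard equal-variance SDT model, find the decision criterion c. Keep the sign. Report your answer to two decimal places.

c = −½·[z(H) + z(FA)] = −½·(1.341 + 0.100) = -0.7205

c = -0.72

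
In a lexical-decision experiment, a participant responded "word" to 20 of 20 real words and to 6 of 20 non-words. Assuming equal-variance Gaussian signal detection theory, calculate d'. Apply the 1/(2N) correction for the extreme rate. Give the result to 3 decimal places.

The hit rate is 20/20 = 1, so apply the 1/(2N) correction: H → 1 − 1/(2·20) = 0.97500.
z(H) = z(0.97500) = 1.9600
z(FA) = z(0.30000) = -0.5244
d' = 1.9600 − (-0.5244) = 2.4844

d' = 2.484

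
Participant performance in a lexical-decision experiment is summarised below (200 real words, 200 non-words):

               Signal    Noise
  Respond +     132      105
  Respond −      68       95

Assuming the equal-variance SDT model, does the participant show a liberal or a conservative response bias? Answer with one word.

liberal

z(H) = 0.412, z(FA) = 0.063
c = −½·(z(H) + z(FA)) = -0.2375
c < 0 → liberal criterion (biased toward responding “yes”).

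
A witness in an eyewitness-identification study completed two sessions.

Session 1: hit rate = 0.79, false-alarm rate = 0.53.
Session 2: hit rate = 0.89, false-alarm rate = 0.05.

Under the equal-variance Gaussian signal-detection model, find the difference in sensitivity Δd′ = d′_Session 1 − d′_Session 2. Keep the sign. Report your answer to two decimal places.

Δd′ = -2.14

Session 1: z(0.79) = 0.806, z(0.53) = 0.075, d' = 0.731
Session 2: z(0.89) = 1.227, z(0.05) = -1.645, d' = 2.872
Δd' = d'_Session 1 − d'_Session 2 = 0.731 − 2.872 = -2.141
Session 2 has the higher sensitivity.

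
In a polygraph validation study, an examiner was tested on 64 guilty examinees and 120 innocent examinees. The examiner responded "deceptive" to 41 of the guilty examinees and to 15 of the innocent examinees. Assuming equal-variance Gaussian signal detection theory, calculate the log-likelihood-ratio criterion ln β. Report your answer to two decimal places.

H = 41/64 = 0.6406
FA = 15/120 = 0.1250
Φ⁻¹(0.6406) = 0.360, Φ⁻¹(0.1250) = -1.150
ln β = −½·[z(H)² − z(FA)²] = −0.5 × (0.130 − 1.323) = 0.5965

ln β = 0.60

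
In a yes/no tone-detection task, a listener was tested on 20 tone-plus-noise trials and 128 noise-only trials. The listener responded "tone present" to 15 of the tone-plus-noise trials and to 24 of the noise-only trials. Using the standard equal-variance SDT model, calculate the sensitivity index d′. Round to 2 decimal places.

d′ = 1.56

H = 15/20 = 0.7500
FA = 24/128 = 0.1875
z(H) = 0.6745
z(FA) = -0.8871
d' = z(H) − z(FA) = 0.6745 − (-0.8871) = 1.5616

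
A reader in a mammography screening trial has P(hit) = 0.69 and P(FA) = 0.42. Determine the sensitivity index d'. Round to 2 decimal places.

d' = 0.70

Φ⁻¹(H) = 0.4959
Φ⁻¹(FA) = -0.2019
d' = z(H) − z(FA) = 0.4959 − (-0.2019) = 0.6978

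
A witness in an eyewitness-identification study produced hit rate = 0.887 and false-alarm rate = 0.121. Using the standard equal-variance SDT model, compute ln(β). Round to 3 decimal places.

z(0.887) = 1.2107, z(0.121) = -1.1700
ln β = −½·[z(H)² − z(FA)²] = −0.5 × (1.4658 − 1.3689) = -0.04845

ln β = -0.048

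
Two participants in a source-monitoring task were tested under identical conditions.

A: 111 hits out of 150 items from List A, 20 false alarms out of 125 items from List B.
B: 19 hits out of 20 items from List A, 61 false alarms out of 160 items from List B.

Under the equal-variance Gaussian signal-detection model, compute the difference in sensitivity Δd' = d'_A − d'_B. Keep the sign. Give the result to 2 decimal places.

A: z(0.7400) = 0.643, z(0.1600) = -0.994, d' = 1.637
B: z(0.9500) = 1.645, z(0.3812) = -0.302, d' = 1.947
Δd' = d'_A − d'_B = 1.637 − 1.947 = -0.310
B has the higher sensitivity.

Δd' = -0.31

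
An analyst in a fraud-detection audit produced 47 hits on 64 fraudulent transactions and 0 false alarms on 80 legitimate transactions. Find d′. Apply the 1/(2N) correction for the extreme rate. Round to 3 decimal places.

The false-alarm rate is 0/80 = 0, so apply the 1/(2N) correction: FA → 1/(2·80) = 0.00625.
z(H) = z(0.73438) = 0.6261
z(FA) = z(0.00625) = -2.4977
d' = 0.6261 − (-2.4977) = 3.1238

d′ = 3.124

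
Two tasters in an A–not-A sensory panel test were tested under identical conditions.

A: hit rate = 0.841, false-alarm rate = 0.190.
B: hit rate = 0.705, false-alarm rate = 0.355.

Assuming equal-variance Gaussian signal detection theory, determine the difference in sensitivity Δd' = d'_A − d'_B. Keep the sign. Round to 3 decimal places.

A: z(0.841) = 0.9986, z(0.190) = -0.8779, d' = 1.8765
B: z(0.705) = 0.5388, z(0.355) = -0.3719, d' = 0.9107
Δd' = d'_A − d'_B = 1.8765 − 0.9107 = 0.9658
A has the higher sensitivity.

Δd' = 0.966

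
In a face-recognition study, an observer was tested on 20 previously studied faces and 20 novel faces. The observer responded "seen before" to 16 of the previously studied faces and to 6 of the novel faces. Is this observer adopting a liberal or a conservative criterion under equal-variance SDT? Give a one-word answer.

liberal

z(H) = 0.842, z(FA) = -0.524
c = −½·(z(H) + z(FA)) = -0.159
c < 0 → liberal criterion (biased toward responding “yes”).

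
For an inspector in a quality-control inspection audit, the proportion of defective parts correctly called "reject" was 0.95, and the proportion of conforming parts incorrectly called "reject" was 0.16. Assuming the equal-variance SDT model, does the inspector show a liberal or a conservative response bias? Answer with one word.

liberal

z(H) = 1.645, z(FA) = -0.994
c = −½·(z(H) + z(FA)) = -0.3255
c < 0 → liberal criterion (biased toward responding “yes”).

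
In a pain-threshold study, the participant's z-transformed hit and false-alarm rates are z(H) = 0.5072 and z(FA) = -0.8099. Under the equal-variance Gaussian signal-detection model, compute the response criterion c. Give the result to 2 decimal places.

c = −½·[z(H) + z(FA)] = −½·(0.5072 + (-0.8099)) = 0.15135

c = 0.15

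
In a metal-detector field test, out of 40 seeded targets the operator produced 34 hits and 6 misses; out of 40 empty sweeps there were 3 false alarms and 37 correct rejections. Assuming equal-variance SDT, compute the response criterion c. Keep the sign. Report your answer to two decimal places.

c = 0.20

H = 34/40 = 0.8500
FA = 3/40 = 0.0750
z(H) = z(0.8500) = 1.036
z(FA) = z(0.0750) = -1.440
c = −½·[z(H) + z(FA)] = −0.5 × (1.036 + (-1.440)) = 0.202
c > 0: the operator has a conservative response bias.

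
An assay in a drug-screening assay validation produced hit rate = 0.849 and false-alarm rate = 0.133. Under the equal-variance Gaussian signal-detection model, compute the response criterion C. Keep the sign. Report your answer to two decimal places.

z(H) = z(0.849) = 1.0322
z(FA) = z(0.133) = -1.1123
c = −½·[z(H) + z(FA)] = −0.5 × (1.0322 + (-1.1123)) = 0.04005
c > 0: the assay has a conservative response bias.

C = 0.04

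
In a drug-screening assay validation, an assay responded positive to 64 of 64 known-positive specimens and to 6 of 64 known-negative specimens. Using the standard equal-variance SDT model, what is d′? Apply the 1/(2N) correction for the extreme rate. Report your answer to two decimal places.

d′ = 3.74

The hit rate is 64/64 = 1, so apply the 1/(2N) correction: H → 1 − 1/(2·64) = 0.99219.
z(H) = z(0.99219) = 2.418
z(FA) = z(0.09375) = -1.318
d' = 2.418 − (-1.318) = 3.736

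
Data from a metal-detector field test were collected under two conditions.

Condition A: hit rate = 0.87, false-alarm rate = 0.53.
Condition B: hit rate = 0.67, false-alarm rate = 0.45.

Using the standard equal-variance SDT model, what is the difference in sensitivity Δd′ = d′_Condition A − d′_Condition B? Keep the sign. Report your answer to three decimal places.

Condition A: z(0.87) = 1.1264, z(0.53) = 0.0753, d' = 1.0511
Condition B: z(0.67) = 0.4399, z(0.45) = -0.1257, d' = 0.5656
Δd' = d'_Condition A − d'_Condition B = 1.0511 − 0.5656 = 0.4855
Condition A has the higher sensitivity.

Δd′ = 0.486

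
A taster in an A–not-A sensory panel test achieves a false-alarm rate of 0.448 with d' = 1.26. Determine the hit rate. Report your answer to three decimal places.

hit rate = 0.871

z(false-alarm rate) = z(0.448) = -0.1307
z(H) = z(FA) + d' = -0.1307 + 1.26 = 1.1293
hit rate = Φ(1.1293) = 0.8706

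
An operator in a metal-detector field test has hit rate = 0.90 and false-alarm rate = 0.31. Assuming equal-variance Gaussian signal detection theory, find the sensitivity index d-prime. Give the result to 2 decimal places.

d-prime = 1.78

Φ⁻¹(H) = Φ⁻¹(0.90) = 1.282
Φ⁻¹(FA) = Φ⁻¹(0.31) = -0.496
d' = z(H) − z(FA) = 1.282 − (-0.496) = 1.778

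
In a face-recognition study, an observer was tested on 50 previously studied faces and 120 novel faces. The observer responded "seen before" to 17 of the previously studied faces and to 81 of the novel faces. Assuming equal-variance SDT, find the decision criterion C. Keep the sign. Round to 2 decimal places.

H = 17/50 = 0.3400
FA = 81/120 = 0.6750
Φ⁻¹(H) = Φ⁻¹(0.3400) = -0.412
Φ⁻¹(FA) = Φ⁻¹(0.6750) = 0.454
c = −½·[z(H) + z(FA)] = −0.5 × (-0.412 + 0.454) = -0.021

C = -0.02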